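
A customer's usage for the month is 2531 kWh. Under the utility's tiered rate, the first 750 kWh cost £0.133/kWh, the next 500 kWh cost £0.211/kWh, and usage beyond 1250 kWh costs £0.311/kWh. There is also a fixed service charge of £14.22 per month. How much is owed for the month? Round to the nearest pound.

First 750 kWh × £0.133 = £99.75
Next 500 kWh × £0.211 = £105.50
Remaining 1281 kWh × £0.311 = £398.39
Energy charge = £603.64; + service £14.22 = £617.86 ≈ £618

£618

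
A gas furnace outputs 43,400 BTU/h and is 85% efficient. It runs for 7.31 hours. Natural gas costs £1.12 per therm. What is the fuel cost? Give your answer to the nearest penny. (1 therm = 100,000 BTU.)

£4.18

Heat delivered = 43,400 BTU/h × 7.31 h = 317,254 BTU
Gas input = 317,254 / 0.85 = 373,240 BTU
= 373,240 / 100,000 = 3.732 therm
Cost = 3.732 × £1.12/therm = £4.18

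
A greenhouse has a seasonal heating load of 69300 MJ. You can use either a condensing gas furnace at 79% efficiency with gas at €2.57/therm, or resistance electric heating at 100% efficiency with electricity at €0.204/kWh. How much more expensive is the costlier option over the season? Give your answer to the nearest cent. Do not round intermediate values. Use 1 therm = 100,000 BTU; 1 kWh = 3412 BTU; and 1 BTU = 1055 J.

€1790.46

Heat load = 69300 MJ = 69,300,000,000 J / 1055 = 65,687,204 BTU
Gas: input = 65,687,204 / 0.79 = 83,148,359 BTU = 831.5 therm → 831.5 × €2.57 = €2,136.91
Electric: 65,687,204 BTU / 3412 = 19,250 kWh → × €0.204 = €3,927.37
Difference = |€2,136.91 − €3,927.37| = €1,790.46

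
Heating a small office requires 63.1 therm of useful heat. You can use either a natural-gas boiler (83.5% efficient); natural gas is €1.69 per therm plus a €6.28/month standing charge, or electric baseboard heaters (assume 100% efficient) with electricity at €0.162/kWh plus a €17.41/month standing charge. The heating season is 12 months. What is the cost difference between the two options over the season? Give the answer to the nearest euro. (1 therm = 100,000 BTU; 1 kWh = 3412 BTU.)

€305

Heat load = 63.1 therm × 100,000 = 6,310,000 BTU
Gas: input = 6,310,000 / 0.835 = 7,556,886 BTU = 75.57 therm → 75.57 × €1.69 = €127.71; + 12 × €6.28 standing = €203.07
Electric: 6,310,000 BTU / 3412 = 1,849 kWh → × €0.162 = €299.60; + 12 × €17.41 standing = €508.52
Difference = |€203.07 − €508.52| = €305.44 ≈ €305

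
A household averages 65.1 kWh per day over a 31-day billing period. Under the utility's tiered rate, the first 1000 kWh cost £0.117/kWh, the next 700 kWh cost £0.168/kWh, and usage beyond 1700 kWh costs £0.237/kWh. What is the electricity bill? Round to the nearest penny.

£309.99

Usage = 65.1 kWh/day × 31 days = 2018.1 kWh
First 1000 kWh × £0.117 = £117.00
Next 700 kWh × £0.168 = £117.60
Remaining 318.1 kWh × £0.237 = £75.39
Total = £309.99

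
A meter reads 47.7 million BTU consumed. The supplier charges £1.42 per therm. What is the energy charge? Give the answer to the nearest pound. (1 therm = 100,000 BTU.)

47.7 million BTU × (10 therm/million BTU) = 477 therm
Cost = 477 therm × £1.42/therm = £677.34 ≈ £677

£677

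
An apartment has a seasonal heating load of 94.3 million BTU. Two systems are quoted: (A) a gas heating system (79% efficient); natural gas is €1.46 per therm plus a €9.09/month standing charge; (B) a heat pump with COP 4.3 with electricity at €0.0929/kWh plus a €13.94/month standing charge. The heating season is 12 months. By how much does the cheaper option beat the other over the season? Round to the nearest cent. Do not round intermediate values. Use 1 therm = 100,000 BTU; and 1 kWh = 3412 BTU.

Heat load = 94.3 × 10⁶ BTU = 94,300,000 BTU
Gas: input = 94,300,000 / 0.79 = 119,367,089 BTU = 1,194 therm → 1,194 × €1.46 = €1,742.76; + 12 × €9.09 standing = €1,851.84
Heat pump: 94,300,000 BTU / 3412 = 27,640 kWh heat; / 4.3 = 6,427 kWh in → × €0.0929 = €597.10; + 12 × €13.94 standing = €764.38
Difference = |€1,851.84 − €764.38| = €1,087.46

€1087.46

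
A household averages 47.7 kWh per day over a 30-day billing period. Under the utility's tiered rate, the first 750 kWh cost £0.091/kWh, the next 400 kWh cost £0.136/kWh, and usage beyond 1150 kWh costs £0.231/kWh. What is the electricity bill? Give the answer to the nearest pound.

Usage = 47.7 kWh/day × 30 days = 1431 kWh
First 750 kWh × £0.091 = £68.25
Next 400 kWh × £0.136 = £54.40
Remaining 281 kWh × £0.231 = £64.91
Total = £187.56 ≈ £188

£188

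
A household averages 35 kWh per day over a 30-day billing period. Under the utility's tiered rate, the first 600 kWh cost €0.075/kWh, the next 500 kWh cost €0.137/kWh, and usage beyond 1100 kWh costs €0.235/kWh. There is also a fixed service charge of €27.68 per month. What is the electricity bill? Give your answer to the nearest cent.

€134.33

Usage = 35 kWh/day × 30 days = 1050 kWh
First 600 kWh × €0.075 = €45.00
Next 450 kWh × €0.137 = €61.65
Remaining tier: 0 kWh (not reached)
Energy charge = €106.65; + service €27.68 = €134.33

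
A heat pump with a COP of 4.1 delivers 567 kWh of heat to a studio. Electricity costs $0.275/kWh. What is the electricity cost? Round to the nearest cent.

$38.03

Electrical input = 567 kWh / 4.1 = 138.3 kWh
Cost = 138.3 × $0.275/kWh = $38.03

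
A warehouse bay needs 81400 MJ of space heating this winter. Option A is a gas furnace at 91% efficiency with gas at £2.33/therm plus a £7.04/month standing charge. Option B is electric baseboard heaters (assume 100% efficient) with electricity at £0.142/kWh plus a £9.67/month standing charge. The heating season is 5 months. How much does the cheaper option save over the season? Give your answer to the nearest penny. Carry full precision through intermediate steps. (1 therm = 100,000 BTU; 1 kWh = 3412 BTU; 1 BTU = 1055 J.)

£1248.69

Heat load = 81400 MJ = 81,400,000,000 J / 1055 = 77,156,398 BTU
Gas: input = 77,156,398 / 0.91 = 84,787,251 BTU = 847.9 therm → 847.9 × £2.33 = £1,975.54; + 5 × £7.04 standing = £2,010.74
Electric: 77,156,398 BTU / 3412 = 22,610 kWh → × £0.142 = £3,211.08; + 5 × £9.67 standing = £3,259.43
Difference = |£2,010.74 − £3,259.43| = £1,248.69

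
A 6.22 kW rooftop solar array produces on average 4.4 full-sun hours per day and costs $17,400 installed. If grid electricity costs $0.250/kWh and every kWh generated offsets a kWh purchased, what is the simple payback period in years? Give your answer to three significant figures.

6.97 years

Daily generation = 6.22 kW × 4.4 h = 27.37 kWh
Annual generation = 27.37 × 365 = 9989.3 kWh
Annual savings = 9989.3 × $0.250 = $2,497.33
Payback = $17,400 / $2,497.33 = 6.97 years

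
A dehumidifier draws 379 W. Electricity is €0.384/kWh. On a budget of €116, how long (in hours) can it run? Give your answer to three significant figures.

Energy budget = €116 / €0.384 per kWh = 302.1 kWh = 302,083 Wh
Runtime = 302,083 Wh / 379 W = 797.1 h

797 h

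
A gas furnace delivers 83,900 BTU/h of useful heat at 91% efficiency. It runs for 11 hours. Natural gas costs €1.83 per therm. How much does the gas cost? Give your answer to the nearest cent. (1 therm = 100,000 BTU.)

€18.56

Heat delivered = 83,900 BTU/h × 11 h = 922,900 BTU
Gas input = 922,900 / 0.91 = 1,014,176 BTU
= 1,014,176 / 100,000 = 10.14 therm
Cost = 10.14 × €1.83/therm = €18.56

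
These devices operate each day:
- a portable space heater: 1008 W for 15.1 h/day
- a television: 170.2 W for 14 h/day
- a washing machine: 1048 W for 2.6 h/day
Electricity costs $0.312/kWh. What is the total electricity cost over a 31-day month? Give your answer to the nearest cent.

portable space heater: 1008 W × 15.1 h × 31 d = 471,845 Wh = 471.8 kWh
television: 170.2 W × 14 h × 31 d = 73,867 Wh = 73.87 kWh
washing machine: 1048 W × 2.6 h × 31 d = 84,469 Wh = 84.47 kWh
Total energy = 471.8 + 73.87 + 84.47 = 630.2 kWh
Cost = 630.2 kWh × $0.312 = $196.62

$196.62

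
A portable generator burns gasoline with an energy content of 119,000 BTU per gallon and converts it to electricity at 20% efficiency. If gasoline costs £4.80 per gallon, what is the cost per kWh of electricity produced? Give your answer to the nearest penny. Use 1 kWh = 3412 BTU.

£0.69

Electrical output per gallon = 119,000 BTU × 0.20 / 3412 BTU/kWh = 6.975 kWh
Cost per kWh = £4.80 / 6.975 kWh = £0.688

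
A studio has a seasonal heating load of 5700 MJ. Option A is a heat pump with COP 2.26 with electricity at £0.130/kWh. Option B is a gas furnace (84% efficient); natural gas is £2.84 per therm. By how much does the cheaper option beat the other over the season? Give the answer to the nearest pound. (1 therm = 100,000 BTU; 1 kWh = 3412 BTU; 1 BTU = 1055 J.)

£92

Heat load = 5700 MJ = 5,700,000,000 J / 1055 = 5,402,844 BTU
Gas: input = 5,402,844 / 0.84 = 6,431,957 BTU = 64.32 therm → 64.32 × £2.84 = £182.67
Heat pump: 5,402,844 BTU / 3412 = 1,583 kWh heat; / 2.26 = 700.7 kWh in → × £0.130 = £91.09
Difference = |£182.67 − £91.09| = £91.58 ≈ £92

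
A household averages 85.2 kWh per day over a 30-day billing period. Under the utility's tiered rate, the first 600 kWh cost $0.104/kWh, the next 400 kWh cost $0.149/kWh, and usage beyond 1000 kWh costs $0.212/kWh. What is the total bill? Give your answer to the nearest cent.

$451.87

Usage = 85.2 kWh/day × 30 days = 2556 kWh
First 600 kWh × $0.104 = $62.40
Next 400 kWh × $0.149 = $59.60
Remaining 1556 kWh × $0.212 = $329.87
Total = $451.87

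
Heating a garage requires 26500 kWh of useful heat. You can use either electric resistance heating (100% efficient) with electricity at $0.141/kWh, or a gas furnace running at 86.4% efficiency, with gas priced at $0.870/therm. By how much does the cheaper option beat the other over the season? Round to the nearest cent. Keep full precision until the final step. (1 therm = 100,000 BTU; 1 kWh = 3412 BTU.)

$2826.04

Heat load = 26500 kWh × 3412 = 90,418,000 BTU
Gas: input = 90,418,000 / 0.864 = 104,650,463 BTU = 1,047 therm → 1,047 × $0.870 = $910.46
Electric: 90,418,000 BTU / 3412 = 26,500 kWh → × $0.141 = $3,736.50
Difference = |$910.46 − $3,736.50| = $2,826.04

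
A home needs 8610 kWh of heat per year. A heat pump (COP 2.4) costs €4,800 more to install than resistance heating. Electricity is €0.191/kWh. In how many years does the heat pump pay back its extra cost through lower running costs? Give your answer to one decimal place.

5.0 years

Resistance: 8610 kWh × €0.191 = €1,644.51/yr
Heat pump: 8610 / 2.4 = 3588 kWh in → × €0.191 = €685.21/yr
Annual savings = €959.30
Payback = €4,800 / €959.30 = 5 years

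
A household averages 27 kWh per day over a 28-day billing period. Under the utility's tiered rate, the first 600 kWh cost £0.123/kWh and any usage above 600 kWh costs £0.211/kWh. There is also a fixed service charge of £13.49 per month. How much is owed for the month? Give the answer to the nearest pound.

Usage = 27 kWh/day × 28 days = 756 kWh
First 600 kWh × £0.123 = £73.80
Remaining 156 kWh × £0.211 = £32.92
Energy charge = £106.72; + service £13.49 = £120.21 ≈ £120

£120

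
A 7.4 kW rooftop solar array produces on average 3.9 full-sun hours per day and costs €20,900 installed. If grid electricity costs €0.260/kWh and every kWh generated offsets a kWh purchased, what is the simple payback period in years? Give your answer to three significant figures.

7.63 years

Daily generation = 7.4 kW × 3.9 h = 28.86 kWh
Annual generation = 28.86 × 365 = 10534 kWh
Annual savings = 10534 × €0.260 = €2,738.81
Payback = €20,900 / €2,738.81 = 7.63 years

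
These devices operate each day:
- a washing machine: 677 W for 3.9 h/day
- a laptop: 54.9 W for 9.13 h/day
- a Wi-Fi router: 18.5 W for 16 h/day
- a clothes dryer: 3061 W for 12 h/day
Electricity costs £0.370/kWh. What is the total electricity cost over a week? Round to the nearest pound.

washing machine: 677 W × 3.9 h × 7 d = 18,482 Wh = 18.48 kWh
laptop: 54.9 W × 9.13 h × 7 d = 3,509 Wh = 3.509 kWh
Wi-Fi router: 18.5 W × 16 h × 7 d = 2,072 Wh = 2.072 kWh
clothes dryer: 3061 W × 12 h × 7 d = 257,124 Wh = 257.1 kWh
Total energy = 18.48 + 3.509 + 2.072 + 257.1 = 281.2 kWh
Cost = 281.2 kWh × £0.370 = £104.04 ≈ £104

£104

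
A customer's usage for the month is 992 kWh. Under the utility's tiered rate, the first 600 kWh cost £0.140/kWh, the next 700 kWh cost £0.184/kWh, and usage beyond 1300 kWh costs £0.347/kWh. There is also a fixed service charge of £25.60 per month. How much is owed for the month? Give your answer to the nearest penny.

£181.73

First 600 kWh × £0.140 = £84.00
Next 392 kWh × £0.184 = £72.13
Remaining tier: 0 kWh (not reached)
Energy charge = £156.13; + service £25.60 = £181.73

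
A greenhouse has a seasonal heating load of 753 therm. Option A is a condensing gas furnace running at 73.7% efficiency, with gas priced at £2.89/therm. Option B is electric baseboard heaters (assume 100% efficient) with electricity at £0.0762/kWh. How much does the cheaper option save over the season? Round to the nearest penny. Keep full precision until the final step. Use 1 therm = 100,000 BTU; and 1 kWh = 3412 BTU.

Heat load = 753 therm × 100,000 = 75,300,000 BTU
Gas: input = 75,300,000 / 0.737 = 102,170,963 BTU = 1,022 therm → 1,022 × £2.89 = £2,952.74
Electric: 75,300,000 BTU / 3412 = 22,070 kWh → × £0.0762 = £1,681.67
Difference = |£2,952.74 − £1,681.67| = £1,271.07

£1271.07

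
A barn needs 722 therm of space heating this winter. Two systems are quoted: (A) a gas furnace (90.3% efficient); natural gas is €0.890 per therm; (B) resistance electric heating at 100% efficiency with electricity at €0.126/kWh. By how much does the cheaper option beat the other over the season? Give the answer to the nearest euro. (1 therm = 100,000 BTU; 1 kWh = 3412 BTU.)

Heat load = 722 therm × 100,000 = 72,200,000 BTU
Gas: input = 72,200,000 / 0.903 = 79,955,703 BTU = 799.6 therm → 799.6 × €0.890 = €711.61
Electric: 72,200,000 BTU / 3412 = 21,160 kWh → × €0.126 = €2,666.24
Difference = |€711.61 − €2,666.24| = €1,954.63 ≈ €1955

€1955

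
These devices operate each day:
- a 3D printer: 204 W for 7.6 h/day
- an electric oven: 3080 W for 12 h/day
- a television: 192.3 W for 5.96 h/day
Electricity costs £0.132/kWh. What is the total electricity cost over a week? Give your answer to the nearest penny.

£36.64

3D printer: 204 W × 7.6 h × 7 d = 10,853 Wh = 10.85 kWh
electric oven: 3080 W × 12 h × 7 d = 258,720 Wh = 258.7 kWh
television: 192.3 W × 5.96 h × 7 d = 8,023 Wh = 8.023 kWh
Total energy = 10.85 + 258.7 + 8.023 = 277.6 kWh
Cost = 277.6 kWh × £0.132 = £36.64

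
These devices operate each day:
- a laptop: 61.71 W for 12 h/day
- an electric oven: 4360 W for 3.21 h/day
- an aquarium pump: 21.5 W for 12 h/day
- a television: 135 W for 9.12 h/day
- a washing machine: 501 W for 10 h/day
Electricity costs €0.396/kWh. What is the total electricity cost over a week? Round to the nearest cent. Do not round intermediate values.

€58.86

laptop: 61.71 W × 12 h × 7 d = 5,184 Wh = 5.184 kWh
electric oven: 4360 W × 3.21 h × 7 d = 97,969 Wh = 97.97 kWh
aquarium pump: 21.5 W × 12 h × 7 d = 1,806 Wh = 1.806 kWh
television: 135 W × 9.12 h × 7 d = 8,618 Wh = 8.618 kWh
washing machine: 501 W × 10 h × 7 d = 35,070 Wh = 35.07 kWh
Total energy = 5.184 + 97.97 + 1.806 + 8.618 + 35.07 = 148.6 kWh
Cost = 148.6 kWh × €0.396 = €58.86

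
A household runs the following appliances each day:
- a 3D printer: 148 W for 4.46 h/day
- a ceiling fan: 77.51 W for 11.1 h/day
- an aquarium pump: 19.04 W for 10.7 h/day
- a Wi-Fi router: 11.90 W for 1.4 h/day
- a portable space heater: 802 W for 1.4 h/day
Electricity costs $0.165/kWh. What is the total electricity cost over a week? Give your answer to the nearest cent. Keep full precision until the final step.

3D printer: 148 W × 4.46 h × 7 d = 4,621 Wh = 4.621 kWh
ceiling fan: 77.51 W × 11.1 h × 7 d = 6,023 Wh = 6.023 kWh
aquarium pump: 19.04 W × 10.7 h × 7 d = 1,426 Wh = 1.426 kWh
Wi-Fi router: 11.90 W × 1.4 h × 7 d = 117 Wh = 0.1166 kWh
portable space heater: 802 W × 1.4 h × 7 d = 7,860 Wh = 7.86 kWh
Total energy = 4.621 + 6.023 + 1.426 + 0.1166 + 7.86 = 20.05 kWh
Cost = 20.05 kWh × $0.165 = $3.31

$3.31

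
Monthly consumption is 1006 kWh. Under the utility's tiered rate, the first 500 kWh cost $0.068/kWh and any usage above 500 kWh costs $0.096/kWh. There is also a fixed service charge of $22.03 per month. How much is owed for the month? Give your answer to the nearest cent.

$104.61

First 500 kWh × $0.068 = $34.00
Remaining 506 kWh × $0.096 = $48.58
Energy charge = $82.58; + service $22.03 = $104.61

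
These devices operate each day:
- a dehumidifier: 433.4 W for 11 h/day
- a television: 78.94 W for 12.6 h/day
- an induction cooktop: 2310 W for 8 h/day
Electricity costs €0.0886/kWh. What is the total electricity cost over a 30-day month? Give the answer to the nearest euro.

€64

dehumidifier: 433.4 W × 11 h × 30 d = 143,022 Wh = 143 kWh
television: 78.94 W × 12.6 h × 30 d = 29,839 Wh = 29.84 kWh
induction cooktop: 2310 W × 8 h × 30 d = 554,400 Wh = 554.4 kWh
Total energy = 143 + 29.84 + 554.4 = 727.3 kWh
Cost = 727.3 kWh × €0.0886 = €64.44 ≈ €64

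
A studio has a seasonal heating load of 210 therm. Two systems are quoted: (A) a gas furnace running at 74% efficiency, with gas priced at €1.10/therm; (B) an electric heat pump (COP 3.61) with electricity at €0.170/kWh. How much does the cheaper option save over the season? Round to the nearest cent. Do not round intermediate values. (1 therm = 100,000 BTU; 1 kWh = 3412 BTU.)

Heat load = 210 therm × 100,000 = 21,000,000 BTU
Gas: input = 21,000,000 / 0.74 = 28,378,378 BTU = 283.8 therm → 283.8 × €1.10 = €312.16
Heat pump: 21,000,000 BTU / 3412 = 6,155 kWh heat; / 3.61 = 1,705 kWh in → × €0.170 = €289.84
Difference = |€312.16 − €289.84| = €22.33

€22.33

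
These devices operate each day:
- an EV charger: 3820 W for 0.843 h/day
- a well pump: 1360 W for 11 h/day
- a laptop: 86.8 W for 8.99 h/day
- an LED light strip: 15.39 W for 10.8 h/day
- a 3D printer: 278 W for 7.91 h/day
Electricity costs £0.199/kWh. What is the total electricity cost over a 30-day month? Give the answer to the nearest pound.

£127

EV charger: 3820 W × 0.843 h × 30 d = 96,608 Wh = 96.61 kWh
well pump: 1360 W × 11 h × 30 d = 448,800 Wh = 448.8 kWh
laptop: 86.8 W × 8.99 h × 30 d = 23,410 Wh = 23.41 kWh
LED light strip: 15.39 W × 10.8 h × 30 d = 4,986 Wh = 4.986 kWh
3D printer: 278 W × 7.91 h × 30 d = 65,969 Wh = 65.97 kWh
Total energy = 96.61 + 448.8 + 23.41 + 4.986 + 65.97 = 639.8 kWh
Cost = 639.8 kWh × £0.199 = £127.31 ≈ £127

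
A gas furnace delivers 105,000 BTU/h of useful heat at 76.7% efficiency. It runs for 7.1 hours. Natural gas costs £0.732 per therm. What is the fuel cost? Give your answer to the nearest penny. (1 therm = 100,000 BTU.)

Heat delivered = 105,000 BTU/h × 7.1 h = 745,500 BTU
Gas input = 745,500 / 0.767 = 971,969 BTU
= 971,969 / 100,000 = 9.72 therm
Cost = 9.72 × £0.732/therm = £7.11

£7.11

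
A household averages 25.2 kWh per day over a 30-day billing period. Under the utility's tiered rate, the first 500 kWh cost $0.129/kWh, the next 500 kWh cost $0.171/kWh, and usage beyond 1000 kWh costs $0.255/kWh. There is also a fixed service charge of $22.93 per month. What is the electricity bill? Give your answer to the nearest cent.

Usage = 25.2 kWh/day × 30 days = 756 kWh
First 500 kWh × $0.129 = $64.50
Next 256 kWh × $0.171 = $43.78
Remaining tier: 0 kWh (not reached)
Energy charge = $108.28; + service $22.93 = $131.21

$131.21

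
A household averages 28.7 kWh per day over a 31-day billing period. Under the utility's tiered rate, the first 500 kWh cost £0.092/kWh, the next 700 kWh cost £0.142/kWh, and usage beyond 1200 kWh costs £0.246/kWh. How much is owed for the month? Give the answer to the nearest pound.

Usage = 28.7 kWh/day × 31 days = 889.7 kWh
First 500 kWh × £0.092 = £46.00
Next 389.7 kWh × £0.142 = £55.34
Remaining tier: 0 kWh (not reached)
Total = £101.34 ≈ £101

£101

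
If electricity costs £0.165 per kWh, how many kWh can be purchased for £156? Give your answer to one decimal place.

945.5 kWh

£156 / £0.165 per kWh = 945.5 kWh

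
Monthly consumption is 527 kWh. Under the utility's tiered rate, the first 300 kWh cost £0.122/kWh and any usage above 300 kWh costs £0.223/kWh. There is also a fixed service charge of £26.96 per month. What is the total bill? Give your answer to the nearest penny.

First 300 kWh × £0.122 = £36.60
Remaining 227 kWh × £0.223 = £50.62
Energy charge = £87.22; + service £26.96 = £114.18

£114.18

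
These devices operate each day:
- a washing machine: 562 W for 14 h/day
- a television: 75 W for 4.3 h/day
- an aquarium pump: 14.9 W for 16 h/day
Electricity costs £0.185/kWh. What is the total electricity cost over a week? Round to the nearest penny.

£10.92

washing machine: 562 W × 14 h × 7 d = 55,076 Wh = 55.08 kWh
television: 75 W × 4.3 h × 7 d = 2,258 Wh = 2.257 kWh
aquarium pump: 14.9 W × 16 h × 7 d = 1,669 Wh = 1.669 kWh
Total energy = 55.08 + 2.257 + 1.669 = 59 kWh
Cost = 59 kWh × £0.185 = £10.92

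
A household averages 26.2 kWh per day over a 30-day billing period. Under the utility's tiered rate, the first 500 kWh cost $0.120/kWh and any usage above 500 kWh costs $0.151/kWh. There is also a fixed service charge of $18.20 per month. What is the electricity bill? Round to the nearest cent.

Usage = 26.2 kWh/day × 30 days = 786 kWh
First 500 kWh × $0.120 = $60.00
Remaining 286 kWh × $0.151 = $43.19
Energy charge = $103.19; + service $18.20 = $121.39

$121.39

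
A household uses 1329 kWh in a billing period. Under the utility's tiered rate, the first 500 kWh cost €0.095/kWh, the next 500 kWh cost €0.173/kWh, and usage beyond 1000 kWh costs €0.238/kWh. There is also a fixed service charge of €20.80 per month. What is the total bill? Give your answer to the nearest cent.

€233.10

First 500 kWh × €0.095 = €47.50
Next 500 kWh × €0.173 = €86.50
Remaining 329 kWh × €0.238 = €78.30
Energy charge = €212.30; + service €20.80 = €233.10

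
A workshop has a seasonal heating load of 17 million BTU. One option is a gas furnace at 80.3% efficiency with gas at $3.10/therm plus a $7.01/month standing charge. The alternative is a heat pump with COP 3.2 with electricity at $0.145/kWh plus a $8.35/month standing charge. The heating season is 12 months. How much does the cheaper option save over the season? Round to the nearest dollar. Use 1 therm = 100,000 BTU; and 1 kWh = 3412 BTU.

Heat load = 17 × 10⁶ BTU = 17,000,000 BTU
Gas: input = 17,000,000 / 0.803 = 21,170,610 BTU = 211.7 therm → 211.7 × $3.10 = $656.29; + 12 × $7.01 standing = $740.41
Heat pump: 17,000,000 BTU / 3412 = 4,982 kWh heat; / 3.2 = 1,557 kWh in → × $0.145 = $225.77; + 12 × $8.35 standing = $325.97
Difference = |$740.41 − $325.97| = $414.44 ≈ $414

$414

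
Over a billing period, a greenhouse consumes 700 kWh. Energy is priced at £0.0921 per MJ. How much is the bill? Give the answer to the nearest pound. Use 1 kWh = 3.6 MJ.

700 kWh × (3.6 MJ/kWh) = 2,520 MJ
Cost = 2,520 MJ × £0.0921/MJ = £232.09 ≈ £232

£232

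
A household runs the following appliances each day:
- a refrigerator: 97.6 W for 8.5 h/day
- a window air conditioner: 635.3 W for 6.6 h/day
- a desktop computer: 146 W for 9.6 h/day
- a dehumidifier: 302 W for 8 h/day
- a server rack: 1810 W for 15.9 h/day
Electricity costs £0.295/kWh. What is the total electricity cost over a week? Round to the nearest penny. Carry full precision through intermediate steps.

£77.68

refrigerator: 97.6 W × 8.5 h × 7 d = 5,807 Wh = 5.807 kWh
window air conditioner: 635.3 W × 6.6 h × 7 d = 29,351 Wh = 29.35 kWh
desktop computer: 146 W × 9.6 h × 7 d = 9,811 Wh = 9.811 kWh
dehumidifier: 302 W × 8 h × 7 d = 16,912 Wh = 16.91 kWh
server rack: 1810 W × 15.9 h × 7 d = 201,453 Wh = 201.5 kWh
Total energy = 5.807 + 29.35 + 9.811 + 16.91 + 201.5 = 263.3 kWh
Cost = 263.3 kWh × £0.295 = £77.68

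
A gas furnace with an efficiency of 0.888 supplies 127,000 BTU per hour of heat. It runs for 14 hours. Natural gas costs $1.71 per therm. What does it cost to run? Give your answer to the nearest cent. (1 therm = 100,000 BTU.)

$34.24

Heat delivered = 127,000 BTU/h × 14 h = 1,778,000 BTU
Gas input = 1,778,000 / 0.888 = 2,002,252 BTU
= 2,002,252 / 100,000 = 20.02 therm
Cost = 20.02 × $1.71/therm = $34.24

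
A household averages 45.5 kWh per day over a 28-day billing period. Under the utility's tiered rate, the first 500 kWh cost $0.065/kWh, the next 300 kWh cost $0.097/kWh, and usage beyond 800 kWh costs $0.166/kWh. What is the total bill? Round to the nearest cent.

$140.28

Usage = 45.5 kWh/day × 28 days = 1274 kWh
First 500 kWh × $0.065 = $32.50
Next 300 kWh × $0.097 = $29.10
Remaining 474 kWh × $0.166 = $78.68
Total = $140.28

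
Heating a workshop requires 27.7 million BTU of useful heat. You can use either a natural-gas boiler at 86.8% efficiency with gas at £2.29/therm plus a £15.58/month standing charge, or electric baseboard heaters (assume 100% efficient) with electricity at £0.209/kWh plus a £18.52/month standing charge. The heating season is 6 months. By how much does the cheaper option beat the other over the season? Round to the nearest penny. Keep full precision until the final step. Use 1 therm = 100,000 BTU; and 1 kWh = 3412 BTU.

£983.59

Heat load = 27.7 × 10⁶ BTU = 27,700,000 BTU
Gas: input = 27,700,000 / 0.868 = 31,912,442 BTU = 319.1 therm → 319.1 × £2.29 = £730.79; + 6 × £15.58 standing = £824.27
Electric: 27,700,000 BTU / 3412 = 8,118 kWh → × £0.209 = £1,696.75; + 6 × £18.52 standing = £1,807.87
Difference = |£824.27 − £1,807.87| = £983.59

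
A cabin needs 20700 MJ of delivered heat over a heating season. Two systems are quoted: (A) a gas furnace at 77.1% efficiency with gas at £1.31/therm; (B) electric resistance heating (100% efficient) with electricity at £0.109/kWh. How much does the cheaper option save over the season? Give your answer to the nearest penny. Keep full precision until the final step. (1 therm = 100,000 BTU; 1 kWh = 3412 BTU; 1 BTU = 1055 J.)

Heat load = 20700 MJ = 20,700,000,000 J / 1055 = 19,620,853 BTU
Gas: input = 19,620,853 / 0.771 = 25,448,577 BTU = 254.5 therm → 254.5 × £1.31 = £333.38
Electric: 19,620,853 BTU / 3412 = 5,751 kWh → × £0.109 = £626.81
Difference = |£333.38 − £626.81| = £293.43

£293.43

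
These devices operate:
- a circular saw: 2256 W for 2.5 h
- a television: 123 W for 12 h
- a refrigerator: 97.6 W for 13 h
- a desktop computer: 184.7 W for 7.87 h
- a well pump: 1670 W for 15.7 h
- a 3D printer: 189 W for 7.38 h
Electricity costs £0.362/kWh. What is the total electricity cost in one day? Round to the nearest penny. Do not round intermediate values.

circular saw: 2256 W × 2.5 h = 5,640 Wh = 5.64 kWh
television: 123 W × 12 h = 1,476 Wh = 1.476 kWh
refrigerator: 97.6 W × 13 h = 1,269 Wh = 1.269 kWh
desktop computer: 184.7 W × 7.87 h = 1,454 Wh = 1.454 kWh
well pump: 1670 W × 15.7 h = 26,219 Wh = 26.22 kWh
3D printer: 189 W × 7.38 h = 1,395 Wh = 1.395 kWh
Total energy = 5.64 + 1.476 + 1.269 + 1.454 + 26.22 + 1.395 = 37.45 kWh
Cost = 37.45 kWh × £0.362 = £13.56

£13.56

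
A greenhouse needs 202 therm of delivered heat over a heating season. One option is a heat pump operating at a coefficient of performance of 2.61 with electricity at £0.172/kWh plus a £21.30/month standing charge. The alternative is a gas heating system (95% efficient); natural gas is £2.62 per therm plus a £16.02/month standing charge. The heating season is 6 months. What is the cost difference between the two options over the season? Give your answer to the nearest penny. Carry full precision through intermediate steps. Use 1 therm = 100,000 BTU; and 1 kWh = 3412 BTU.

Heat load = 202 therm × 100,000 = 20,200,000 BTU
Gas: input = 20,200,000 / 0.950 = 21,263,158 BTU = 212.6 therm → 212.6 × £2.62 = £557.09; + 6 × £16.02 standing = £653.21
Heat pump: 20,200,000 BTU / 3412 = 5,920 kWh heat; / 2.61 = 2,268 kWh in → × £0.172 = £390.15; + 6 × £21.30 standing = £517.95
Difference = |£653.21 − £517.95| = £135.27

£135.27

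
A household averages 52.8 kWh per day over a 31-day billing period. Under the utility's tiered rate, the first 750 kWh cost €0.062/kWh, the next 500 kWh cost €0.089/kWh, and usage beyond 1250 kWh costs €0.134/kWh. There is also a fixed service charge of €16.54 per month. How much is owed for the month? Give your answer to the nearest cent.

Usage = 52.8 kWh/day × 31 days = 1636.8 kWh
First 750 kWh × €0.062 = €46.50
Next 500 kWh × €0.089 = €44.50
Remaining 386.8 kWh × €0.134 = €51.83
Energy charge = €142.83; + service €16.54 = €159.37

€159.37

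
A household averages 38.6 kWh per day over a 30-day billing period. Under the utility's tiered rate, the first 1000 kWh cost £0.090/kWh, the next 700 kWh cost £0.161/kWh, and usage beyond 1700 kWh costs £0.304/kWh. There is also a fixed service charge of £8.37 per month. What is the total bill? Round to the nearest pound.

£124

Usage = 38.6 kWh/day × 30 days = 1158 kWh
First 1000 kWh × £0.090 = £90.00
Next 158 kWh × £0.161 = £25.44
Remaining tier: 0 kWh (not reached)
Energy charge = £115.44; + service £8.37 = £123.81 ≈ £124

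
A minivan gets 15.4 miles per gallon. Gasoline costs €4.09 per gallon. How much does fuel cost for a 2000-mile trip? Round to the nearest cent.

€531.17

Fuel = 2000 mi / 15.4 mpg = 129.9 gal
Cost = 129.9 gal × €4.09/gal = €531.17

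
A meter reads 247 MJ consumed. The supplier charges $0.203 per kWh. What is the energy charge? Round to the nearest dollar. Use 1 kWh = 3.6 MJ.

$14

247 MJ × (0.27778 kWh/MJ) = 68.61 kWh
Cost = 68.61 kWh × $0.203/kWh = $13.93 ≈ $14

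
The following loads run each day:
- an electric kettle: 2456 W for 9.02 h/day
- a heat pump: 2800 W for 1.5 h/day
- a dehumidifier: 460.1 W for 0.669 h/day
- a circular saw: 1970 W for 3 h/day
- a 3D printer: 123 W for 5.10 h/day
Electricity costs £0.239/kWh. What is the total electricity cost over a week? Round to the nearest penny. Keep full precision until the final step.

£55.54

electric kettle: 2456 W × 9.02 h × 7 d = 155,072 Wh = 155.1 kWh
heat pump: 2800 W × 1.5 h × 7 d = 29,400 Wh = 29.4 kWh
dehumidifier: 460.1 W × 0.669 h × 7 d = 2,155 Wh = 2.155 kWh
circular saw: 1970 W × 3 h × 7 d = 41,370 Wh = 41.37 kWh
3D printer: 123 W × 5.10 h × 7 d = 4,391 Wh = 4.391 kWh
Total energy = 155.1 + 29.4 + 2.155 + 41.37 + 4.391 = 232.4 kWh
Cost = 232.4 kWh × £0.239 = £55.54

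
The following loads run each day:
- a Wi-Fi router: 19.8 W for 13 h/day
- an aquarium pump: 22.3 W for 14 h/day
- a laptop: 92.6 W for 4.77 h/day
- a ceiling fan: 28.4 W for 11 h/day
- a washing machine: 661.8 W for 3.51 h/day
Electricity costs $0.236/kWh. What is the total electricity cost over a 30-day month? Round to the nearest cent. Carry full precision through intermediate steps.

Wi-Fi router: 19.8 W × 13 h × 30 d = 7,722 Wh = 7.722 kWh
aquarium pump: 22.3 W × 14 h × 30 d = 9,366 Wh = 9.366 kWh
laptop: 92.6 W × 4.77 h × 30 d = 13,251 Wh = 13.25 kWh
ceiling fan: 28.4 W × 11 h × 30 d = 9,372 Wh = 9.372 kWh
washing machine: 661.8 W × 3.51 h × 30 d = 69,688 Wh = 69.69 kWh
Total energy = 7.722 + 9.366 + 13.25 + 9.372 + 69.69 = 109.4 kWh
Cost = 109.4 kWh × $0.236 = $25.82

$25.82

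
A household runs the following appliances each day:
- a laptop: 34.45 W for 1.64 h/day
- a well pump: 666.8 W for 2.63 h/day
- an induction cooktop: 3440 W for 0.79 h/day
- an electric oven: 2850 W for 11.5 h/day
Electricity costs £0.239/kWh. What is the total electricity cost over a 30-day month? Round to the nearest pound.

£267

laptop: 34.45 W × 1.64 h × 30 d = 1,695 Wh = 1.695 kWh
well pump: 666.8 W × 2.63 h × 30 d = 52,611 Wh = 52.61 kWh
induction cooktop: 3440 W × 0.79 h × 30 d = 81,528 Wh = 81.53 kWh
electric oven: 2850 W × 11.5 h × 30 d = 983,250 Wh = 983.2 kWh
Total energy = 1.695 + 52.61 + 81.53 + 983.2 = 1,119 kWh
Cost = 1,119 kWh × £0.239 = £267.46 ≈ £267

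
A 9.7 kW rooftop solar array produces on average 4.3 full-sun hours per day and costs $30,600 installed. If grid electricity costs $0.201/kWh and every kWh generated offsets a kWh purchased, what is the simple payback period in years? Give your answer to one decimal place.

Daily generation = 9.7 kW × 4.3 h = 41.71 kWh
Annual generation = 41.71 × 365 = 15224 kWh
Annual savings = 15224 × $0.201 = $3,060.05
Payback = $30,600 / $3,060.05 = 10 years

10.0 years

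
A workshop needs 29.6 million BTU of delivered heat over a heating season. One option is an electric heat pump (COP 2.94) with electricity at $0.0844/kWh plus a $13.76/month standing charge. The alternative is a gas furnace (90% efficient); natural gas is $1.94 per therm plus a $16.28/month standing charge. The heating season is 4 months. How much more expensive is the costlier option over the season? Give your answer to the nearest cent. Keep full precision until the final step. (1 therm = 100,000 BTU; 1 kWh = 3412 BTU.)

Heat load = 29.6 × 10⁶ BTU = 29,600,000 BTU
Gas: input = 29,600,000 / 0.900 = 32,888,889 BTU = 328.9 therm → 328.9 × $1.94 = $638.04; + 4 × $16.28 standing = $703.16
Heat pump: 29,600,000 BTU / 3412 = 8,675 kWh heat; / 2.94 = 2,951 kWh in → × $0.0844 = $249.04; + 4 × $13.76 standing = $304.08
Difference = |$703.16 − $304.08| = $399.08

$399.08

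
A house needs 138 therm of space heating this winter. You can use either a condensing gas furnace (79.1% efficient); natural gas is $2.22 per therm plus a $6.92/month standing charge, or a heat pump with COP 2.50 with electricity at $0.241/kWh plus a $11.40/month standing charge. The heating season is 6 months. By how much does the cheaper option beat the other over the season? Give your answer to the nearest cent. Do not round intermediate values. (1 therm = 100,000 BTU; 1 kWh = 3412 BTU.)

Heat load = 138 therm × 100,000 = 13,800,000 BTU
Gas: input = 13,800,000 / 0.791 = 17,446,271 BTU = 174.5 therm → 174.5 × $2.22 = $387.31; + 6 × $6.92 standing = $428.83
Heat pump: 13,800,000 BTU / 3412 = 4,045 kWh heat; / 2.50 = 1,618 kWh in → × $0.241 = $389.89; + 6 × $11.40 standing = $458.29
Difference = |$428.83 − $458.29| = $29.47

$29.47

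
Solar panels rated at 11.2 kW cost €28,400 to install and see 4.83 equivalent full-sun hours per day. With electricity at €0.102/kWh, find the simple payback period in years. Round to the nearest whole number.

Daily generation = 11.2 kW × 4.83 h = 54.1 kWh
Annual generation = 54.1 × 365 = 19745 kWh
Annual savings = 19745 × €0.102 = €2,013.99
Payback = €28,400 / €2,013.99 = 14.1 years

14 years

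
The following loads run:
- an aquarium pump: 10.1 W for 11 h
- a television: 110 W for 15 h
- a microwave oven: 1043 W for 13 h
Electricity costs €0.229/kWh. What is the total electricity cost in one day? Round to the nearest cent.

€3.51

aquarium pump: 10.1 W × 11 h = 111 Wh = 0.1111 kWh
television: 110 W × 15 h = 1,650 Wh = 1.65 kWh
microwave oven: 1043 W × 13 h = 13,559 Wh = 13.56 kWh
Total energy = 0.1111 + 1.65 + 13.56 = 15.32 kWh
Cost = 15.32 kWh × €0.229 = €3.51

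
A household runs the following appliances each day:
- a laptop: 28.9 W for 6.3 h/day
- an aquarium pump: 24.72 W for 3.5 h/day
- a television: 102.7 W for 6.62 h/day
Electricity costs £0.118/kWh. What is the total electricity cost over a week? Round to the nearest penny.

laptop: 28.9 W × 6.3 h × 7 d = 1,274 Wh = 1.274 kWh
aquarium pump: 24.72 W × 3.5 h × 7 d = 606 Wh = 0.6056 kWh
television: 102.7 W × 6.62 h × 7 d = 4,759 Wh = 4.759 kWh
Total energy = 1.274 + 0.6056 + 4.759 = 6.639 kWh
Cost = 6.639 kWh × £0.118 = £0.78

£0.78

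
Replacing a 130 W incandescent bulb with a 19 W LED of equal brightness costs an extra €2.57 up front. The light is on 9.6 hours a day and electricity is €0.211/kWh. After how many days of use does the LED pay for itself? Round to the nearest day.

Power saved = 130 − 19 = 111 W
Daily energy saved = 111 W × 9.6 h = 1066 Wh = 1.0656 kWh
Daily savings = 1.0656 × €0.211 = €0.2248
Payback = €2.57 / €0.2248 per day = 11.43 days

11 days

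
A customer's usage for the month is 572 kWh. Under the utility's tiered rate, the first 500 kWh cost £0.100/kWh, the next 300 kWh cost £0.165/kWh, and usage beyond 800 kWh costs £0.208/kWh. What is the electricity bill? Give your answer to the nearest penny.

£61.88

First 500 kWh × £0.100 = £50.00
Next 72 kWh × £0.165 = £11.88
Remaining tier: 0 kWh (not reached)
Total = £61.88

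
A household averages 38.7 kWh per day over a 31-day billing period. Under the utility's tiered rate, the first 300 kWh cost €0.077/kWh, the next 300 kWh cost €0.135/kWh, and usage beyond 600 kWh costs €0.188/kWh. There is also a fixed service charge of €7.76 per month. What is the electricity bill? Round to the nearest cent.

Usage = 38.7 kWh/day × 31 days = 1199.7 kWh
First 300 kWh × €0.077 = €23.10
Next 300 kWh × €0.135 = €40.50
Remaining 599.7 kWh × €0.188 = €112.74
Energy charge = €176.34; + service €7.76 = €184.10

€184.10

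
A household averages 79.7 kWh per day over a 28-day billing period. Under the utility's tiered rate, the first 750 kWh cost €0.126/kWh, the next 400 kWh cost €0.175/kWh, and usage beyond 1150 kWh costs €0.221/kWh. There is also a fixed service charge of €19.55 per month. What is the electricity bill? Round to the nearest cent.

Usage = 79.7 kWh/day × 28 days = 2231.6 kWh
First 750 kWh × €0.126 = €94.50
Next 400 kWh × €0.175 = €70.00
Remaining 1081.6 kWh × €0.221 = €239.03
Energy charge = €403.53; + service €19.55 = €423.08

€423.08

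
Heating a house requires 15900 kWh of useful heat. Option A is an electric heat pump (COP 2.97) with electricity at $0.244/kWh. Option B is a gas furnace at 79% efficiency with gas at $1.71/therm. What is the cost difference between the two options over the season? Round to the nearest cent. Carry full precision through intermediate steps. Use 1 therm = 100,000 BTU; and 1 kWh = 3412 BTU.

$131.97

Heat load = 15900 kWh × 3412 = 54,250,800 BTU
Gas: input = 54,250,800 / 0.79 = 68,671,899 BTU = 686.7 therm → 686.7 × $1.71 = $1,174.29
Heat pump: 54,250,800 BTU / 3412 = 15,900 kWh heat; / 2.97 = 5,354 kWh in → × $0.244 = $1,306.26
Difference = |$1,174.29 − $1,306.26| = $131.97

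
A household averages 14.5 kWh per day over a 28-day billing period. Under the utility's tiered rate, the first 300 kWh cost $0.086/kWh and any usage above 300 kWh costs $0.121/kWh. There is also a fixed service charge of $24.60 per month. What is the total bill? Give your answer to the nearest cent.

Usage = 14.5 kWh/day × 28 days = 406 kWh
First 300 kWh × $0.086 = $25.80
Remaining 106 kWh × $0.121 = $12.83
Energy charge = $38.63; + service $24.60 = $63.23

$63.23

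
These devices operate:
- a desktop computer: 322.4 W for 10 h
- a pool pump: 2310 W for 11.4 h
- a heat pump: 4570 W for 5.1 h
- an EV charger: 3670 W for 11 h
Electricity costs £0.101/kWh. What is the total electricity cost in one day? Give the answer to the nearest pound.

£9

desktop computer: 322.4 W × 10 h = 3,224 Wh = 3.224 kWh
pool pump: 2310 W × 11.4 h = 26,334 Wh = 26.33 kWh
heat pump: 4570 W × 5.1 h = 23,307 Wh = 23.31 kWh
EV charger: 3670 W × 11 h = 40,370 Wh = 40.37 kWh
Total energy = 3.224 + 26.33 + 23.31 + 40.37 = 93.23 kWh
Cost = 93.23 kWh × £0.101 = £9.42 ≈ £9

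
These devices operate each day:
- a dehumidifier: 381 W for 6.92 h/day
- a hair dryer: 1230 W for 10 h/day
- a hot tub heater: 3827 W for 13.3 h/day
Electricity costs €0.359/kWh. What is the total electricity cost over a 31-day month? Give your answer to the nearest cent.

€732.68

dehumidifier: 381 W × 6.92 h × 31 d = 81,732 Wh = 81.73 kWh
hair dryer: 1230 W × 10 h × 31 d = 381,300 Wh = 381.3 kWh
hot tub heater: 3827 W × 13.3 h × 31 d = 1,577,872 Wh = 1,578 kWh
Total energy = 81.73 + 381.3 + 1,578 = 2,041 kWh
Cost = 2,041 kWh × €0.359 = €732.68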